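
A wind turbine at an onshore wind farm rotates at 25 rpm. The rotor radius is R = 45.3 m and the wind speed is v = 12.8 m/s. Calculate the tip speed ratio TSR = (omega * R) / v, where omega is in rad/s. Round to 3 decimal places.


Convert rotational speed to rad/s:
  omega = 25 * 2 * pi / 60 = 2.618 rad/s
Compute tip speed:
  v_tip = omega * R = 2.618 * 45.3 = 118.595 m/s
Tip speed ratio:
  TSR = v_tip / v_wind = 118.595 / 12.8 = 9.265

9.265


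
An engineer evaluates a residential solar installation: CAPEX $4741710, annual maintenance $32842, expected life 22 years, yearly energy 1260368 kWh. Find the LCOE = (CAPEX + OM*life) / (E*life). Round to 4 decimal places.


Total cost = CAPEX + OM * lifetime = 4741710 + 32842 * 22 = 4741710 + 722524 = 5464234
Total generation = annual * lifetime = 1260368 * 22 = 27728096 kWh
LCOE = 5464234 / 27728096
LCOE = 0.1971 $/kWh

0.1971


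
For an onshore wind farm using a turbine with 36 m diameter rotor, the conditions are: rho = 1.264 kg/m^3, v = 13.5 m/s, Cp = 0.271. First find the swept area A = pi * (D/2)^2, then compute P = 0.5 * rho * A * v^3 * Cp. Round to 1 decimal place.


Step 1 -- Compute swept area:
  A = pi * (D/2)^2 = pi * (36/2)^2 = 1017.88 m^2
Step 2 -- Apply wind power equation:
  P = 0.5 * rho * A * v^3 * Cp
  v^3 = 13.5^3 = 2460.375
  P = 0.5 * 1.264 * 1017.88 * 2460.375 * 0.271
  P = 428926.2 W

428926.2


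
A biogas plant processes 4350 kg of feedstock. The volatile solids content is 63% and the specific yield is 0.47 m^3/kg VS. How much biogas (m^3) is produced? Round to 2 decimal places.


Compute volatile solids:
  VS = mass * VS_fraction = 4350 * 0.63 = 2740.5 kg
Calculate biogas volume:
  Biogas = VS * specific_yield = 2740.5 * 0.47
  Biogas = 1288.04 m^3

1288.04


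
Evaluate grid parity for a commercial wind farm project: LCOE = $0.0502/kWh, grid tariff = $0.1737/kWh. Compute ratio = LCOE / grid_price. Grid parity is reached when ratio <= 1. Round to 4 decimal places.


Compare LCOE to grid price:
  LCOE = $0.0502/kWh, Grid price = $0.1737/kWh
  Ratio = LCOE / grid_price = 0.0502 / 0.1737 = 0.2890
  Grid parity achieved (ratio <= 1)? yes

0.2890


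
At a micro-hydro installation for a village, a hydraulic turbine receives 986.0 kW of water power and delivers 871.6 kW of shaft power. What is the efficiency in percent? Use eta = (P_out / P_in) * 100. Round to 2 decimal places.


Turbine efficiency = (output power / input power) * 100
eta = (871.6 / 986.0) * 100
eta = 88.40%

88.40


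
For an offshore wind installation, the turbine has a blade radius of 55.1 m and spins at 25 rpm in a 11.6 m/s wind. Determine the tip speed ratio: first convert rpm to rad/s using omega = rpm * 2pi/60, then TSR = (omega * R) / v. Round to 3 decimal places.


Convert rotational speed to rad/s:
  omega = 25 * 2 * pi / 60 = 2.618 rad/s
Compute tip speed:
  v_tip = omega * R = 2.618 * 55.1 = 144.251 m/s
Tip speed ratio:
  TSR = v_tip / v_wind = 144.251 / 11.6 = 12.435

12.435


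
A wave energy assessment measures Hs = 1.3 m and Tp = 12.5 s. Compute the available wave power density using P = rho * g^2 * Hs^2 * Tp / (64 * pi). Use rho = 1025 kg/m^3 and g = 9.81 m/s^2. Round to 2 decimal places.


Apply wave power formula:
  g^2 = 9.81^2 = 96.2361
  Hs^2 = 1.3^2 = 1.69
  Numerator = rho * g^2 * Hs^2 * Tp = 1025 * 96.2361 * 1.69 * 12.5 = 2083812.3
  Denominator = 64 * pi = 201.0619
  P = 2083812.3 / 201.0619 = 10364.03 W/m

10364.03


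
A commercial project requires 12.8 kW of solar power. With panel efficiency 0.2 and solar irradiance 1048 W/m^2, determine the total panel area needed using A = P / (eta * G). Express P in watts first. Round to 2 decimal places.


Convert target power to watts: P = 12.8 * 1000 = 12800.0 W
Compute denominator: eta * G = 0.2 * 1048 = 209.6
Required area A = P / (eta * G) = 12800.0 / 209.6
A = 61.07 m^2

61.07


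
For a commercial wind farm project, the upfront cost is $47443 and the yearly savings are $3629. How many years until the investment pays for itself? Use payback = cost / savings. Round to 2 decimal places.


Simple payback period = initial cost / annual savings
Payback = 47443 / 3629
Payback = 13.07 years

13.07


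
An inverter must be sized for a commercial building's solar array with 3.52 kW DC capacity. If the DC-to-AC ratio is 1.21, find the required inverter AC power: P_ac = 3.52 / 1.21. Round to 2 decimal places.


The inverter AC capacity is determined by the DC/AC ratio.
Given: P_dc = 3.52 kW, DC/AC ratio = 1.21
P_ac = P_dc / ratio = 3.52 / 1.21
P_ac = 2.91 kW

2.91


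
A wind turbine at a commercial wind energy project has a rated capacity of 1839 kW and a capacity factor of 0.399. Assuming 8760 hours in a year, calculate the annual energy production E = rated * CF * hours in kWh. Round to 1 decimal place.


Annual energy = rated_kW * capacity_factor * hours_per_year
Given: P_rated = 1839 kW, CF = 0.399, hours = 8760
E = 1839 * 0.399 * 8760
E = 6427746.4 kWh

6427746.4


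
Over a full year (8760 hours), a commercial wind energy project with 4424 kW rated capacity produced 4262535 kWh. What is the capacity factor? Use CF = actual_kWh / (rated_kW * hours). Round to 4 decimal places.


Capacity factor = actual output / maximum possible output
Maximum possible = rated * hours = 4424 * 8760 = 38754240 kWh
CF = 4262535 / 38754240
CF = 0.1100

0.1100


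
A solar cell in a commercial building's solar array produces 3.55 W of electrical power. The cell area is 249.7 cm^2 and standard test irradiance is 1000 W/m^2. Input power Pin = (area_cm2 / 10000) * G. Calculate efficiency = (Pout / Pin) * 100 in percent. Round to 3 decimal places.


First compute the input power:
  Pin = area_cm2 / 10000 * G = 249.7 / 10000 * 1000 = 24.97 W
Then compute efficiency:
  Efficiency = (Pout / Pin) * 100 = (3.55 / 24.97) * 100
  Efficiency = 14.217%

14.217


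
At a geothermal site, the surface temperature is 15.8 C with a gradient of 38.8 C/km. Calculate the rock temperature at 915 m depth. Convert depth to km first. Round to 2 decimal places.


Convert depth to km: 915 / 1000 = 0.915 km
Temperature increase = gradient * depth_km = 38.8 * 0.915 = 35.5 C
Temperature at depth = T_surface + delta_T = 15.8 + 35.5
T = 51.30 C

51.30


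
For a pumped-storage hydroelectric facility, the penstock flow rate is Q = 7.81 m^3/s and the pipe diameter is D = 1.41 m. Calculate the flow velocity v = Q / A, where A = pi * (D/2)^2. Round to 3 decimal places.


Compute pipe cross-sectional area:
  A = pi * (D/2)^2 = pi * (1.41/2)^2 = 1.5615 m^2
Calculate velocity:
  v = Q / A = 7.81 / 1.5615
  v = 5.002 m/s

5.002


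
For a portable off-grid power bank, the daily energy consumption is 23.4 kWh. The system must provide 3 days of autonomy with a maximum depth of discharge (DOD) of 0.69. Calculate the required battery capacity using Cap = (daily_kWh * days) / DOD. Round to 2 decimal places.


Total energy needed = daily * days = 23.4 * 3 = 70.2 kWh
Account for depth of discharge:
  Cap = total_energy / DOD = 70.2 / 0.69
  Cap = 101.74 kWh

101.74


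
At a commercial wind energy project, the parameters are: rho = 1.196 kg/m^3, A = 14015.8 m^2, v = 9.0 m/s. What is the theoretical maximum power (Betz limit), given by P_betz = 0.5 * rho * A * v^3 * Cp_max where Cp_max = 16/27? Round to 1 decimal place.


The Betz coefficient Cp_max = 16/27 = 0.5926
v^3 = 9.0^3 = 729.0
P_betz = 0.5 * rho * A * v^3 * Cp_max
P_betz = 0.5 * 1.196 * 14015.8 * 729.0 * 0.5926
P_betz = 3620785.7 W

3620785.7


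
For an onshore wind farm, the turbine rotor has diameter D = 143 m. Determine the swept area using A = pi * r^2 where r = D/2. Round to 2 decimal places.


Compute the rotor radius:
  r = D / 2 = 143 / 2 = 71.5 m
Calculate swept area:
  A = pi * r^2 = pi * 71.5^2
  A = 16060.61 m^2

16060.61


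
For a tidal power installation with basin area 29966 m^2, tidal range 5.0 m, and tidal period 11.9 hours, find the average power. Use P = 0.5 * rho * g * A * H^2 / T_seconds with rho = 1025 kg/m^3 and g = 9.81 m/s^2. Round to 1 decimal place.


Convert period to seconds: T = 11.9 * 3600 = 42840.0 s
H^2 = 5.0^2 = 25.0
P = 0.5 * rho * g * A * H^2 / T
P = 0.5 * 1025 * 9.81 * 29966 * 25.0 / 42840.0
P = 87918.9 W

87918.9


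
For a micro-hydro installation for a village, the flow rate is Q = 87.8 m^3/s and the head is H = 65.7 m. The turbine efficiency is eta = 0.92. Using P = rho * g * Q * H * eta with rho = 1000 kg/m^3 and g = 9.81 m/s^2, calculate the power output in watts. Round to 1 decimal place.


Apply the hydropower formula P = rho * g * Q * H * eta
rho * g = 1000 * 9.81 = 9810.0
P = 9810.0 * 87.8 * 65.7 * 0.92
P = 52061505.2 W

52061505.2


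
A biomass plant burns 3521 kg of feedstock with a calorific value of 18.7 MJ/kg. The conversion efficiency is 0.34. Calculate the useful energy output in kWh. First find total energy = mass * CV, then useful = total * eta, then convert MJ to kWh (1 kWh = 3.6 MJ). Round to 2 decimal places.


Total energy = mass * CV = 3521 * 18.7 = 65842.7 MJ
Useful energy = total * eta = 65842.7 * 0.34 = 22386.52 MJ
Convert to kWh: 22386.52 / 3.6
Useful energy = 6218.48 kWh

6218.48


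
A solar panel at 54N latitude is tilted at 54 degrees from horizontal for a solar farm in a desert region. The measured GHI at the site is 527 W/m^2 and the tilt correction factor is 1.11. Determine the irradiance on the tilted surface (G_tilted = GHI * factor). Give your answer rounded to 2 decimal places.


Identify the given values:
  GHI = 527 W/m^2, tilt correction factor = 1.11
Apply the formula G_tilted = GHI * factor:
  G_tilted = 527 * 1.11
  G_tilted = 584.97 W/m^2

584.97


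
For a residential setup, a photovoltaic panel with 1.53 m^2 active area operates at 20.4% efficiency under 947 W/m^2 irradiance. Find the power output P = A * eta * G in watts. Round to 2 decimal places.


Use the solar power formula P = A * eta * G.
Given: A = 1.53 m^2, eta = 0.204, G = 947 W/m^2
P = 1.53 * 0.204 * 947
P = 295.58 W

295.58


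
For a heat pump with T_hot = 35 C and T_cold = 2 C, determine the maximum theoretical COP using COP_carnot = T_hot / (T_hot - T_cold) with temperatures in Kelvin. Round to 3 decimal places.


Convert to Kelvin:
  T_hot = 35 + 273.15 = 308.15 K
  T_cold = 2 + 273.15 = 275.15 K
Apply Carnot COP formula:
  COP = T_hot_K / (T_hot_K - T_cold_K) = 308.15 / 33.0
  COP = 9.338

9.338


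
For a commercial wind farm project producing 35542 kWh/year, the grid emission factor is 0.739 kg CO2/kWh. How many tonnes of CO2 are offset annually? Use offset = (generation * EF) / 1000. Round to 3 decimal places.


CO2 offset in kg = generation * emission_factor
CO2 offset = 35542 * 0.739 = 26265.54 kg
Convert to tonnes:
  CO2 offset = 26265.54 / 1000 = 26.266 tonnes

26.266


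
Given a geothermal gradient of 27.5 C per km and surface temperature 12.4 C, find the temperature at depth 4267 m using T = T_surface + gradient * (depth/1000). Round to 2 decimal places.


Convert depth to km: 4267 / 1000 = 4.267 km
Temperature increase = gradient * depth_km = 27.5 * 4.267 = 117.34 C
Temperature at depth = T_surface + delta_T = 12.4 + 117.34
T = 129.74 C

129.74


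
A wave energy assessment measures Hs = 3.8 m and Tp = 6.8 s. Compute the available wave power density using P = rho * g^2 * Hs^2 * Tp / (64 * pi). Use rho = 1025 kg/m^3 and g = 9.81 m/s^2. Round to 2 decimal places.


Apply wave power formula:
  g^2 = 9.81^2 = 96.2361
  Hs^2 = 3.8^2 = 14.44
  Numerator = rho * g^2 * Hs^2 * Tp = 1025 * 96.2361 * 14.44 * 6.8 = 9685855.51
  Denominator = 64 * pi = 201.0619
  P = 9685855.51 / 201.0619 = 48173.49 W/m

48173.49


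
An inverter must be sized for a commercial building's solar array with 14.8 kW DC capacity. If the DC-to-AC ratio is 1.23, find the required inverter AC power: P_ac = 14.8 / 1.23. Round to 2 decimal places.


The inverter AC capacity is determined by the DC/AC ratio.
Given: P_dc = 14.8 kW, DC/AC ratio = 1.23
P_ac = P_dc / ratio = 14.8 / 1.23
P_ac = 12.03 kW

12.03


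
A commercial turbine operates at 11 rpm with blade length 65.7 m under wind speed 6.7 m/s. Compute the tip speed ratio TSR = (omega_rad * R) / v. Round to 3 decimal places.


Convert rotational speed to rad/s:
  omega = 11 * 2 * pi / 60 = 1.1519 rad/s
Compute tip speed:
  v_tip = omega * R = 1.1519 * 65.7 = 75.681 m/s
Tip speed ratio:
  TSR = v_tip / v_wind = 75.681 / 6.7 = 11.296

11.296


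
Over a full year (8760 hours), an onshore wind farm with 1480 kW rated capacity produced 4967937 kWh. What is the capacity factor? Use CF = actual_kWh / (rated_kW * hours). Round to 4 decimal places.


Capacity factor = actual output / maximum possible output
Maximum possible = rated * hours = 1480 * 8760 = 12964800 kWh
CF = 4967937 / 12964800
CF = 0.3832

0.3832


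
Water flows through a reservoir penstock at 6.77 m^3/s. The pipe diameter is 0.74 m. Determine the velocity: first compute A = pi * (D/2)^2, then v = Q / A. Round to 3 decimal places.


Compute pipe cross-sectional area:
  A = pi * (D/2)^2 = pi * (0.74/2)^2 = 0.4301 m^2
Calculate velocity:
  v = Q / A = 6.77 / 0.4301
  v = 15.741 m/s

15.741


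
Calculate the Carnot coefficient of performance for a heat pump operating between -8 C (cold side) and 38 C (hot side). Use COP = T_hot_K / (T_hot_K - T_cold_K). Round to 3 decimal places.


Convert to Kelvin:
  T_hot = 38 + 273.15 = 311.15 K
  T_cold = -8 + 273.15 = 265.15 K
Apply Carnot COP formula:
  COP = T_hot_K / (T_hot_K - T_cold_K) = 311.15 / 46.0
  COP = 6.764

6.764


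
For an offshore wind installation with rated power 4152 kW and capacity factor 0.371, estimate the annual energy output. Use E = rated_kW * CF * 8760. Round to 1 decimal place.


Annual energy = rated_kW * capacity_factor * hours_per_year
Given: P_rated = 4152 kW, CF = 0.371, hours = 8760
E = 4152 * 0.371 * 8760
E = 13493833.9 kWh

13493833.9


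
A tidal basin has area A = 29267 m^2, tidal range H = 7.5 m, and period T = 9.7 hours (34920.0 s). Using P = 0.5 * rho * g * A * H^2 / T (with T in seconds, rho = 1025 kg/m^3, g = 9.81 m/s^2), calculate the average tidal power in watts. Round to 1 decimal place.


Convert period to seconds: T = 9.7 * 3600 = 34920.0 s
H^2 = 7.5^2 = 56.25
P = 0.5 * rho * g * A * H^2 / T
P = 0.5 * 1025 * 9.81 * 29267 * 56.25 / 34920.0
P = 237022.4 W

237022.4


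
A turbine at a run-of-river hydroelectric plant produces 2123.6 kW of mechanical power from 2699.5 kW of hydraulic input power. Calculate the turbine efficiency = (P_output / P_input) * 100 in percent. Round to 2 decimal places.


Turbine efficiency = (output power / input power) * 100
eta = (2123.6 / 2699.5) * 100
eta = 78.67%

78.67


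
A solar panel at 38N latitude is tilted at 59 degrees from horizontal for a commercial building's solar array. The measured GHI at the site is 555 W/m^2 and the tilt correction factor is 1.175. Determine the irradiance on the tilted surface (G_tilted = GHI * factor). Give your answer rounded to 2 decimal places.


Identify the given values:
  GHI = 555 W/m^2, tilt correction factor = 1.175
Apply the formula G_tilted = GHI * factor:
  G_tilted = 555 * 1.175
  G_tilted = 652.13 W/m^2

652.13


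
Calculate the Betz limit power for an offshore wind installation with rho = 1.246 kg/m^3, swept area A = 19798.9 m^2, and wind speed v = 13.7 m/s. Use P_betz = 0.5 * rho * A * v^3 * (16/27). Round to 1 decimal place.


The Betz coefficient Cp_max = 16/27 = 0.5926
v^3 = 13.7^3 = 2571.353
P_betz = 0.5 * rho * A * v^3 * Cp_max
P_betz = 0.5 * 1.246 * 19798.9 * 2571.353 * 0.5926
P_betz = 18795203.3 W

18795203.3


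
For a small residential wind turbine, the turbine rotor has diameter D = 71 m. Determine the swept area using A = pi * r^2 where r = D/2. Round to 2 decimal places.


Compute the rotor radius:
  r = D / 2 = 71 / 2 = 35.5 m
Calculate swept area:
  A = pi * r^2 = pi * 35.5^2
  A = 3959.19 m^2

3959.19


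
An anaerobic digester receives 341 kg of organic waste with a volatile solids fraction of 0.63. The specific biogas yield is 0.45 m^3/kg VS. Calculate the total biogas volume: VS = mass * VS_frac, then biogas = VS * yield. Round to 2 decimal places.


Compute volatile solids:
  VS = mass * VS_fraction = 341 * 0.63 = 214.83 kg
Calculate biogas volume:
  Biogas = VS * specific_yield = 214.83 * 0.45
  Biogas = 96.67 m^3

96.67


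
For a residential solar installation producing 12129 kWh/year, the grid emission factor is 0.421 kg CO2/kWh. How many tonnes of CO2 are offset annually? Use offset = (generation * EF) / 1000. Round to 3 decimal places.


CO2 offset in kg = generation * emission_factor
CO2 offset = 12129 * 0.421 = 5106.31 kg
Convert to tonnes:
  CO2 offset = 5106.31 / 1000 = 5.106 tonnes

5.106


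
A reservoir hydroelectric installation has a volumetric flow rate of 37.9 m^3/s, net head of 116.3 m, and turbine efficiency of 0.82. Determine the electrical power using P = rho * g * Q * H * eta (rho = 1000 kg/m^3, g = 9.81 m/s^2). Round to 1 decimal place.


Apply the hydropower formula P = rho * g * Q * H * eta
rho * g = 1000 * 9.81 = 9810.0
P = 9810.0 * 37.9 * 116.3 * 0.82
P = 35456983.4 W

35456983.4


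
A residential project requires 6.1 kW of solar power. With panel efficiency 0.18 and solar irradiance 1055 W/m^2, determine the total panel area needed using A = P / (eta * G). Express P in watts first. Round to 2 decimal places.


Convert target power to watts: P = 6.1 * 1000 = 6100.0 W
Compute denominator: eta * G = 0.18 * 1055 = 189.9
Required area A = P / (eta * G) = 6100.0 / 189.9
A = 32.12 m^2

32.12


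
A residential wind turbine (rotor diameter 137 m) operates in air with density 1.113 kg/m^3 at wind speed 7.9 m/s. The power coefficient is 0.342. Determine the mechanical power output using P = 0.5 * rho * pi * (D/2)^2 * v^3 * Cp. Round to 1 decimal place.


Step 1 -- Compute swept area:
  A = pi * (D/2)^2 = pi * (137/2)^2 = 14741.14 m^2
Step 2 -- Apply wind power equation:
  P = 0.5 * rho * A * v^3 * Cp
  v^3 = 7.9^3 = 493.039
  P = 0.5 * 1.113 * 14741.14 * 493.039 * 0.342
  P = 1383259.2 W

1383259.2


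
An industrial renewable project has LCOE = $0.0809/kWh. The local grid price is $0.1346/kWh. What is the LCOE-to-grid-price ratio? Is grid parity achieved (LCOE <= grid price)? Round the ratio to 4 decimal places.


Compare LCOE to grid price:
  LCOE = $0.0809/kWh, Grid price = $0.1346/kWh
  Ratio = LCOE / grid_price = 0.0809 / 0.1346 = 0.6010
  Grid parity achieved (ratio <= 1)? yes

0.6010


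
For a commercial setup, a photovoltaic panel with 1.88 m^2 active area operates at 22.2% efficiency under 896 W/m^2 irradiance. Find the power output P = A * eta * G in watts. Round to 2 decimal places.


Use the solar power formula P = A * eta * G.
Given: A = 1.88 m^2, eta = 0.222, G = 896 W/m^2
P = 1.88 * 0.222 * 896
P = 373.95 W

373.95


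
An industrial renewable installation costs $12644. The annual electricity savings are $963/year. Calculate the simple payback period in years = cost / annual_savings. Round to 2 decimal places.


Simple payback period = initial cost / annual savings
Payback = 12644 / 963
Payback = 13.13 years

13.13


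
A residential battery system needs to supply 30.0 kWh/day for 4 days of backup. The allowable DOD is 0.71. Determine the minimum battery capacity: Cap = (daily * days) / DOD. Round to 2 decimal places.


Total energy needed = daily * days = 30.0 * 4 = 120.0 kWh
Account for depth of discharge:
  Cap = total_energy / DOD = 120.0 / 0.71
  Cap = 169.01 kWh

169.01


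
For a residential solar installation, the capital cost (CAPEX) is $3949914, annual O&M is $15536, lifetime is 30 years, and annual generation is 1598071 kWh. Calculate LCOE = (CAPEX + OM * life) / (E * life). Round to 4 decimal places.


Total cost = CAPEX + OM * lifetime = 3949914 + 15536 * 30 = 3949914 + 466080 = 4415994
Total generation = annual * lifetime = 1598071 * 30 = 47942130 kWh
LCOE = 4415994 / 47942130
LCOE = 0.0921 $/kWh

0.0921


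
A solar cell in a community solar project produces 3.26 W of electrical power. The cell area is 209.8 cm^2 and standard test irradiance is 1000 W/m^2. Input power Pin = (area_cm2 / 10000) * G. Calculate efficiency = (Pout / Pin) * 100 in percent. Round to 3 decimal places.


First compute the input power:
  Pin = area_cm2 / 10000 * G = 209.8 / 10000 * 1000 = 20.98 W
Then compute efficiency:
  Efficiency = (Pout / Pin) * 100 = (3.26 / 20.98) * 100
  Efficiency = 15.539%

15.539


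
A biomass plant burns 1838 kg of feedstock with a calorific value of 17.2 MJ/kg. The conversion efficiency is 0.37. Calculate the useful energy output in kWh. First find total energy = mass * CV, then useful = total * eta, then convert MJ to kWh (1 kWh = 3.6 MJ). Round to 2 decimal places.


Total energy = mass * CV = 1838 * 17.2 = 31613.6 MJ
Useful energy = total * eta = 31613.6 * 0.37 = 11697.03 MJ
Convert to kWh: 11697.03 / 3.6
Useful energy = 3249.18 kWh

3249.18


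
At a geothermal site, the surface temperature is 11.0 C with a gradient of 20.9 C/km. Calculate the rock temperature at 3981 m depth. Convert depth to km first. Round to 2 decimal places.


Convert depth to km: 3981 / 1000 = 3.981 km
Temperature increase = gradient * depth_km = 20.9 * 3.981 = 83.2 C
Temperature at depth = T_surface + delta_T = 11.0 + 83.2
T = 94.20 C

94.20


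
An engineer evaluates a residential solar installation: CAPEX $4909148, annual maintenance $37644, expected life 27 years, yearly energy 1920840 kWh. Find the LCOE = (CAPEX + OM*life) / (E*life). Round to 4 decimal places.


Total cost = CAPEX + OM * lifetime = 4909148 + 37644 * 27 = 4909148 + 1016388 = 5925536
Total generation = annual * lifetime = 1920840 * 27 = 51862680 kWh
LCOE = 5925536 / 51862680
LCOE = 0.1143 $/kWh

0.1143


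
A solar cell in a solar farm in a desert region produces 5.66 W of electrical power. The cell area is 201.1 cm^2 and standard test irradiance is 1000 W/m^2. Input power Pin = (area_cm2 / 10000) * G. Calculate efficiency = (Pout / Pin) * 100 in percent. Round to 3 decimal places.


First compute the input power:
  Pin = area_cm2 / 10000 * G = 201.1 / 10000 * 1000 = 20.11 W
Then compute efficiency:
  Efficiency = (Pout / Pin) * 100 = (5.66 / 20.11) * 100
  Efficiency = 28.145%

28.145


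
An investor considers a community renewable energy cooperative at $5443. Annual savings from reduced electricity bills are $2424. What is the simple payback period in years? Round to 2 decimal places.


Simple payback period = initial cost / annual savings
Payback = 5443 / 2424
Payback = 2.25 years

2.25


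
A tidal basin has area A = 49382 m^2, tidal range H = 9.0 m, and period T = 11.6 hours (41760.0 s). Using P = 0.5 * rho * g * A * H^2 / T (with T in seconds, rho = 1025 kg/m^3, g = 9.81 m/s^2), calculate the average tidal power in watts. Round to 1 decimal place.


Convert period to seconds: T = 11.6 * 3600 = 41760.0 s
H^2 = 9.0^2 = 81.0
P = 0.5 * rho * g * A * H^2 / T
P = 0.5 * 1025 * 9.81 * 49382 * 81.0 / 41760.0
P = 481566.3 W

481566.3


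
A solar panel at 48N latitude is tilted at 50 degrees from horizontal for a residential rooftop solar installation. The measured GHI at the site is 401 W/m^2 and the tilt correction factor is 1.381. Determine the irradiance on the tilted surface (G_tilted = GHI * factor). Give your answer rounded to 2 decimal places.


Identify the given values:
  GHI = 401 W/m^2, tilt correction factor = 1.381
Apply the formula G_tilted = GHI * factor:
  G_tilted = 401 * 1.381
  G_tilted = 553.78 W/m^2

553.78


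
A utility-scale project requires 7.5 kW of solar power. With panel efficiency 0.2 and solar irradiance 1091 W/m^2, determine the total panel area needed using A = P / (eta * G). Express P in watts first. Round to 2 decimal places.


Convert target power to watts: P = 7.5 * 1000 = 7500.0 W
Compute denominator: eta * G = 0.2 * 1091 = 218.2
Required area A = P / (eta * G) = 7500.0 / 218.2
A = 34.37 m^2

34.37


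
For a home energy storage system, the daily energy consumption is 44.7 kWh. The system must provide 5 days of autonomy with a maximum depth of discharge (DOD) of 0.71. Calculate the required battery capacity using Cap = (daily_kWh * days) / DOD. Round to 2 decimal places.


Total energy needed = daily * days = 44.7 * 5 = 223.5 kWh
Account for depth of discharge:
  Cap = total_energy / DOD = 223.5 / 0.71
  Cap = 314.79 kWh

314.79


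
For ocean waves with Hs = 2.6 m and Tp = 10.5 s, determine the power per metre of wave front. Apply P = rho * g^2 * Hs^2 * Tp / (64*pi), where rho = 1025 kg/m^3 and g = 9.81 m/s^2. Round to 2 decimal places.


Apply wave power formula:
  g^2 = 9.81^2 = 96.2361
  Hs^2 = 2.6^2 = 6.76
  Numerator = rho * g^2 * Hs^2 * Tp = 1025 * 96.2361 * 6.76 * 10.5 = 7001609.34
  Denominator = 64 * pi = 201.0619
  P = 7001609.34 / 201.0619 = 34823.15 W/m

34823.15


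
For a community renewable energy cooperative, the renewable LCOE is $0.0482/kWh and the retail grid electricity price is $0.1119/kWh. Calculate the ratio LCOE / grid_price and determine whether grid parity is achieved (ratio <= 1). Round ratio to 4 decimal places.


Compare LCOE to grid price:
  LCOE = $0.0482/kWh, Grid price = $0.1119/kWh
  Ratio = LCOE / grid_price = 0.0482 / 0.1119 = 0.4307
  Grid parity achieved (ratio <= 1)? yes

0.4307


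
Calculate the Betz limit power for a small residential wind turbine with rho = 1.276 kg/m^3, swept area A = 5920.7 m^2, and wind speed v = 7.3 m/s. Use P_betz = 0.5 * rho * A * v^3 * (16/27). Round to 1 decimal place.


The Betz coefficient Cp_max = 16/27 = 0.5926
v^3 = 7.3^3 = 389.017
P_betz = 0.5 * rho * A * v^3 * Cp_max
P_betz = 0.5 * 1.276 * 5920.7 * 389.017 * 0.5926
P_betz = 870800.2 W

870800.2


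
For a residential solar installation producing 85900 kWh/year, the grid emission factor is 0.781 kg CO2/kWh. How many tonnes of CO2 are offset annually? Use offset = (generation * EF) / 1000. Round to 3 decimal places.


CO2 offset in kg = generation * emission_factor
CO2 offset = 85900 * 0.781 = 67087.9 kg
Convert to tonnes:
  CO2 offset = 67087.9 / 1000 = 67.088 tonnes

67.088


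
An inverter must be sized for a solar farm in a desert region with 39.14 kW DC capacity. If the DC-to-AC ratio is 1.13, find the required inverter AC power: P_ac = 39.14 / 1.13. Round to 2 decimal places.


The inverter AC capacity is determined by the DC/AC ratio.
Given: P_dc = 39.14 kW, DC/AC ratio = 1.13
P_ac = P_dc / ratio = 39.14 / 1.13
P_ac = 34.64 kW

34.64


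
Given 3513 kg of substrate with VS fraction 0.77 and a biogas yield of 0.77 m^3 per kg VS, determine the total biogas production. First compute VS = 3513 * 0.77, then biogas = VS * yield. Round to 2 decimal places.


Compute volatile solids:
  VS = mass * VS_fraction = 3513 * 0.77 = 2705.01 kg
Calculate biogas volume:
  Biogas = VS * specific_yield = 2705.01 * 0.77
  Biogas = 2082.86 m^3

2082.86


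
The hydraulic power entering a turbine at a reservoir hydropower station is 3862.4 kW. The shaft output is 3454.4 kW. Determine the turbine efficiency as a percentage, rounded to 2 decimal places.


Turbine efficiency = (output power / input power) * 100
eta = (3454.4 / 3862.4) * 100
eta = 89.44%

89.44


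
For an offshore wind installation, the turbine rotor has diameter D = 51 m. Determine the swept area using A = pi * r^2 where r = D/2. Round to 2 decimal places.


Compute the rotor radius:
  r = D / 2 = 51 / 2 = 25.5 m
Calculate swept area:
  A = pi * r^2 = pi * 25.5^2
  A = 2042.82 m^2

2042.82


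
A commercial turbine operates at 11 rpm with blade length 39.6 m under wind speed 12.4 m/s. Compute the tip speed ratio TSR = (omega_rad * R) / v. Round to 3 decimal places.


Convert rotational speed to rad/s:
  omega = 11 * 2 * pi / 60 = 1.1519 rad/s
Compute tip speed:
  v_tip = omega * R = 1.1519 * 39.6 = 45.616 m/s
Tip speed ratio:
  TSR = v_tip / v_wind = 45.616 / 12.4 = 3.679

3.679


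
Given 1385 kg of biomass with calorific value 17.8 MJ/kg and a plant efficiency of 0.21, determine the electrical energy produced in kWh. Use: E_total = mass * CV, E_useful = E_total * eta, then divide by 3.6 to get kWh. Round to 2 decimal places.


Total energy = mass * CV = 1385 * 17.8 = 24653.0 MJ
Useful energy = total * eta = 24653.0 * 0.21 = 5177.13 MJ
Convert to kWh: 5177.13 / 3.6
Useful energy = 1438.09 kWh

1438.09


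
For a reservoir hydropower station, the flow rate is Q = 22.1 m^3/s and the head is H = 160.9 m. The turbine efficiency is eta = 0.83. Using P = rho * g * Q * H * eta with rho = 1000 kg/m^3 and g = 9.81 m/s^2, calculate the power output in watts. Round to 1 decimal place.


Apply the hydropower formula P = rho * g * Q * H * eta
rho * g = 1000 * 9.81 = 9810.0
P = 9810.0 * 22.1 * 160.9 * 0.83
P = 28953123.1 W

28953123.1


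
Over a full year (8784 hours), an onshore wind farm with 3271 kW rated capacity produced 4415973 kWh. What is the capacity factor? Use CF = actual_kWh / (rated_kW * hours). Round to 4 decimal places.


Capacity factor = actual output / maximum possible output
Maximum possible = rated * hours = 3271 * 8784 = 28732464 kWh
CF = 4415973 / 28732464
CF = 0.1537

0.1537


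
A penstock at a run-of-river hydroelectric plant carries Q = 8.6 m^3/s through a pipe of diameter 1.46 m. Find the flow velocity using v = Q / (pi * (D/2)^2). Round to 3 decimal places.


Compute pipe cross-sectional area:
  A = pi * (D/2)^2 = pi * (1.46/2)^2 = 1.6742 m^2
Calculate velocity:
  v = Q / A = 8.6 / 1.6742
  v = 5.137 m/s

5.137


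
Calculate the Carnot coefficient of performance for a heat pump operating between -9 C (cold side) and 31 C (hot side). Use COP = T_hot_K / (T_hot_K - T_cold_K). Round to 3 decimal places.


Convert to Kelvin:
  T_hot = 31 + 273.15 = 304.15 K
  T_cold = -9 + 273.15 = 264.15 K
Apply Carnot COP formula:
  COP = T_hot_K / (T_hot_K - T_cold_K) = 304.15 / 40.0
  COP = 7.604

7.604


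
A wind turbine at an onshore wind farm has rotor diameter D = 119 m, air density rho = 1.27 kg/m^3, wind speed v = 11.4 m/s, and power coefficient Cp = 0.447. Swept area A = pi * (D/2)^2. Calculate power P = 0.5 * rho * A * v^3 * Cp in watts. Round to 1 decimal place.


Step 1 -- Compute swept area:
  A = pi * (D/2)^2 = pi * (119/2)^2 = 11122.02 m^2
Step 2 -- Apply wind power equation:
  P = 0.5 * rho * A * v^3 * Cp
  v^3 = 11.4^3 = 1481.544
  P = 0.5 * 1.27 * 11122.02 * 1481.544 * 0.447
  P = 4677131.8 W

4677131.8


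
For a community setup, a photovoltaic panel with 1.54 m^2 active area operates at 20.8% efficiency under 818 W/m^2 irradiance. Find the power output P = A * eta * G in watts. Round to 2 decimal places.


Use the solar power formula P = A * eta * G.
Given: A = 1.54 m^2, eta = 0.208, G = 818 W/m^2
P = 1.54 * 0.208 * 818
P = 262.02 W

262.02


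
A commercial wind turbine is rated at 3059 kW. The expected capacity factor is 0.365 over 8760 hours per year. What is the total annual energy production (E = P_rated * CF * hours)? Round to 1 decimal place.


Annual energy = rated_kW * capacity_factor * hours_per_year
Given: P_rated = 3059 kW, CF = 0.365, hours = 8760
E = 3059 * 0.365 * 8760
E = 9780846.6 kWh

9780846.6


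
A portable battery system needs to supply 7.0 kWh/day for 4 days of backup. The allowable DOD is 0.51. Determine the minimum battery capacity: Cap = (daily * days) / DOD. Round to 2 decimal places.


Total energy needed = daily * days = 7.0 * 4 = 28.0 kWh
Account for depth of discharge:
  Cap = total_energy / DOD = 28.0 / 0.51
  Cap = 54.90 kWh

54.90


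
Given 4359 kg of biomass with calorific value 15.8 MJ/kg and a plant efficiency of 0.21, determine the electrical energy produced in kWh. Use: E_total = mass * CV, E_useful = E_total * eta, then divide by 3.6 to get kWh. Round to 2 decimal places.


Total energy = mass * CV = 4359 * 15.8 = 68872.2 MJ
Useful energy = total * eta = 68872.2 * 0.21 = 14463.16 MJ
Convert to kWh: 14463.16 / 3.6
Useful energy = 4017.55 kWh

4017.55


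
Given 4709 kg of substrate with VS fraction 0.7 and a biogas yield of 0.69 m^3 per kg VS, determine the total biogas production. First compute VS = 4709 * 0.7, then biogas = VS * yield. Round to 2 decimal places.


Compute volatile solids:
  VS = mass * VS_fraction = 4709 * 0.7 = 3296.3 kg
Calculate biogas volume:
  Biogas = VS * specific_yield = 3296.3 * 0.69
  Biogas = 2274.45 m^3

2274.45


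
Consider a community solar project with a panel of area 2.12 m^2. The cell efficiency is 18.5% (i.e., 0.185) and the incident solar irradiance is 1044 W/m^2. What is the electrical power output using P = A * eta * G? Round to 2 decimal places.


Use the solar power formula P = A * eta * G.
Given: A = 2.12 m^2, eta = 0.185, G = 1044 W/m^2
P = 2.12 * 0.185 * 1044
P = 409.46 W

409.46


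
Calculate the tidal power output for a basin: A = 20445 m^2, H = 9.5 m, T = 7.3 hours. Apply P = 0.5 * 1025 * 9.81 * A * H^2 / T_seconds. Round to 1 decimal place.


Convert period to seconds: T = 7.3 * 3600 = 26280.0 s
H^2 = 9.5^2 = 90.25
P = 0.5 * rho * g * A * H^2 / T
P = 0.5 * 1025 * 9.81 * 20445 * 90.25 / 26280.0
P = 352997.7 W

352997.7


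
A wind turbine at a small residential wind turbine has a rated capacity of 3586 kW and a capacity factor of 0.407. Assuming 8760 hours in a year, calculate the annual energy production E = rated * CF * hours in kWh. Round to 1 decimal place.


Annual energy = rated_kW * capacity_factor * hours_per_year
Given: P_rated = 3586 kW, CF = 0.407, hours = 8760
E = 3586 * 0.407 * 8760
E = 12785237.5 kWh

12785237.5


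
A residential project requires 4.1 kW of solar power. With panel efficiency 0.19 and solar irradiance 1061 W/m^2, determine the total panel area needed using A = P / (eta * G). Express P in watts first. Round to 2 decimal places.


Convert target power to watts: P = 4.1 * 1000 = 4100.0 W
Compute denominator: eta * G = 0.19 * 1061 = 201.59
Required area A = P / (eta * G) = 4100.0 / 201.59
A = 20.34 m^2

20.34


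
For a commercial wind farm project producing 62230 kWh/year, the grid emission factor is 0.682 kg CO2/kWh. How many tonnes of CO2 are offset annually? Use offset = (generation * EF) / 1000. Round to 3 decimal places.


CO2 offset in kg = generation * emission_factor
CO2 offset = 62230 * 0.682 = 42440.86 kg
Convert to tonnes:
  CO2 offset = 42440.86 / 1000 = 42.441 tonnes

42.441


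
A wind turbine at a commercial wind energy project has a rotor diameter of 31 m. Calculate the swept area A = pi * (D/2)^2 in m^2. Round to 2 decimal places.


Compute the rotor radius:
  r = D / 2 = 31 / 2 = 15.5 m
Calculate swept area:
  A = pi * r^2 = pi * 15.5^2
  A = 754.77 m^2

754.77


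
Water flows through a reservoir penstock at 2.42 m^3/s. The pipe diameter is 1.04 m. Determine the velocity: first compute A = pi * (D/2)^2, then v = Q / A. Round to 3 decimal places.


Compute pipe cross-sectional area:
  A = pi * (D/2)^2 = pi * (1.04/2)^2 = 0.8495 m^2
Calculate velocity:
  v = Q / A = 2.42 / 0.8495
  v = 2.849 m/s

2.849


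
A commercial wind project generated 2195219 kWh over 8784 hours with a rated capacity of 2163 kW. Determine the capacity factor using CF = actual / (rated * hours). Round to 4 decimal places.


Capacity factor = actual output / maximum possible output
Maximum possible = rated * hours = 2163 * 8784 = 18999792 kWh
CF = 2195219 / 18999792
CF = 0.1155

0.1155


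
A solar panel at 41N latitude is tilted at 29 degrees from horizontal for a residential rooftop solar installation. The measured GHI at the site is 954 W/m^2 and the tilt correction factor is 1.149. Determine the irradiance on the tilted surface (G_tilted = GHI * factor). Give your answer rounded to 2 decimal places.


Identify the given values:
  GHI = 954 W/m^2, tilt correction factor = 1.149
Apply the formula G_tilted = GHI * factor:
  G_tilted = 954 * 1.149
  G_tilted = 1096.15 W/m^2

1096.15


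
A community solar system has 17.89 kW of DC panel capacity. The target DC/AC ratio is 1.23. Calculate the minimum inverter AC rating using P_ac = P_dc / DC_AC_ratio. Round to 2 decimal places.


The inverter AC capacity is determined by the DC/AC ratio.
Given: P_dc = 17.89 kW, DC/AC ratio = 1.23
P_ac = P_dc / ratio = 17.89 / 1.23
P_ac = 14.54 kW

14.54


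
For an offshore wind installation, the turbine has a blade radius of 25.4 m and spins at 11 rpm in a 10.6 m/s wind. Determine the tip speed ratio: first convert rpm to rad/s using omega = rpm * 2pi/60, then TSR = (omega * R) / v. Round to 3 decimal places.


Convert rotational speed to rad/s:
  omega = 11 * 2 * pi / 60 = 1.1519 rad/s
Compute tip speed:
  v_tip = omega * R = 1.1519 * 25.4 = 29.259 m/s
Tip speed ratio:
  TSR = v_tip / v_wind = 29.259 / 10.6 = 2.760

2.760


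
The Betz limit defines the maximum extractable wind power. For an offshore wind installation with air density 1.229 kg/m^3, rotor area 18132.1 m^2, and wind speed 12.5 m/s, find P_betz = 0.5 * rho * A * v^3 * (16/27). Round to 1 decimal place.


The Betz coefficient Cp_max = 16/27 = 0.5926
v^3 = 12.5^3 = 1953.125
P_betz = 0.5 * rho * A * v^3 * Cp_max
P_betz = 0.5 * 1.229 * 18132.1 * 1953.125 * 0.5926
P_betz = 12896036.4 W

12896036.4


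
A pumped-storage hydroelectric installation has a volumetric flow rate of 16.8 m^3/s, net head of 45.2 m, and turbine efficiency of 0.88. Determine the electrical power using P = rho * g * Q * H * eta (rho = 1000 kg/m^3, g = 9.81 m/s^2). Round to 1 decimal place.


Apply the hydropower formula P = rho * g * Q * H * eta
rho * g = 1000 * 9.81 = 9810.0
P = 9810.0 * 16.8 * 45.2 * 0.88
P = 6555403.0 W

6555403.0


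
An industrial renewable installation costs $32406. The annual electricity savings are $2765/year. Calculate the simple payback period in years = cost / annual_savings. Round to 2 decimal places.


Simple payback period = initial cost / annual savings
Payback = 32406 / 2765
Payback = 11.72 years

11.72


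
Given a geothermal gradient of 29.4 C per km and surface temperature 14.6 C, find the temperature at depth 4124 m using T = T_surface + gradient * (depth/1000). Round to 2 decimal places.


Convert depth to km: 4124 / 1000 = 4.124 km
Temperature increase = gradient * depth_km = 29.4 * 4.124 = 121.25 C
Temperature at depth = T_surface + delta_T = 14.6 + 121.25
T = 135.85 C

135.85


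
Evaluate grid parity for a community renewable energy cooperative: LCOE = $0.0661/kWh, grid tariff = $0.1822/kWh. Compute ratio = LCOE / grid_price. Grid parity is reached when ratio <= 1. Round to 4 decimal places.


Compare LCOE to grid price:
  LCOE = $0.0661/kWh, Grid price = $0.1822/kWh
  Ratio = LCOE / grid_price = 0.0661 / 0.1822 = 0.3628
  Grid parity achieved (ratio <= 1)? yes

0.3628


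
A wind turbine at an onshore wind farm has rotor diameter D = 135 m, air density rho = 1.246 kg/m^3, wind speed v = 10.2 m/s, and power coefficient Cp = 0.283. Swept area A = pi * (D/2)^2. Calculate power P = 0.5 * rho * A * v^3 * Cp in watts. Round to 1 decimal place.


Step 1 -- Compute swept area:
  A = pi * (D/2)^2 = pi * (135/2)^2 = 14313.88 m^2
Step 2 -- Apply wind power equation:
  P = 0.5 * rho * A * v^3 * Cp
  v^3 = 10.2^3 = 1061.208
  P = 0.5 * 1.246 * 14313.88 * 1061.208 * 0.283
  P = 2678134.7 W

2678134.7


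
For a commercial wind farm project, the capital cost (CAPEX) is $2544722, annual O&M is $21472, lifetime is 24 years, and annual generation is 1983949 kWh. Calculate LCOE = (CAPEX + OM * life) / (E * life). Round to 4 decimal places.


Total cost = CAPEX + OM * lifetime = 2544722 + 21472 * 24 = 2544722 + 515328 = 3060050
Total generation = annual * lifetime = 1983949 * 24 = 47614776 kWh
LCOE = 3060050 / 47614776
LCOE = 0.0643 $/kWh

0.0643


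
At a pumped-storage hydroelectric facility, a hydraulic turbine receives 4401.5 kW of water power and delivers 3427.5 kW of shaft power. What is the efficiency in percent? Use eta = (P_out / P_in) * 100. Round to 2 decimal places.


Turbine efficiency = (output power / input power) * 100
eta = (3427.5 / 4401.5) * 100
eta = 77.87%

77.87
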